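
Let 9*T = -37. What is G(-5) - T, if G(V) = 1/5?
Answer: 194/45 ≈ 4.3111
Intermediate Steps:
G(V) = 1/5
T = -37/9 (T = (1/9)*(-37) = -37/9 ≈ -4.1111)
G(-5) - T = 1/5 - 1*(-37/9) = 1/5 + 37/9 = 194/45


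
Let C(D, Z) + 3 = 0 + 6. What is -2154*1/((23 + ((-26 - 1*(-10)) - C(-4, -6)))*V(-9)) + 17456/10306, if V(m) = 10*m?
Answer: 2373607/309180 ≈ 7.6771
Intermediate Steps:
C(D, Z) = 3 (C(D, Z) = -3 + (0 + 6) = -3 + 6 = 3)
-2154*1/((23 + ((-26 - 1*(-10)) - C(-4, -6)))*V(-9)) + 17456/10306 = -2154*(-1/(90*(23 + ((-26 - 1*(-10)) - 1*3)))) + 17456/10306 = -2154*(-1/(90*(23 + ((-26 + 10) - 3)))) + 17456*(1/10306) = -2154*(-1/(90*(23 + (-16 - 3)))) + 8728/5153 = -2154*(-1/(90*(23 - 19))) + 8728/5153 = -2154/((-90*4)) + 8728/5153 = -2154/(-360) + 8728/5153 = -2154*(-1/360) + 8728/5153 = 359/60 + 8728/5153 = 2373607/309180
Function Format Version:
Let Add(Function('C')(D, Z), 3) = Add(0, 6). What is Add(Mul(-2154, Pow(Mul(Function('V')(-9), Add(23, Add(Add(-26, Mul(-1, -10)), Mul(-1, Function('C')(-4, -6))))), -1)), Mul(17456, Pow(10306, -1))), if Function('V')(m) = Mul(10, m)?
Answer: Rational(2373607, 309180) ≈ 7.6771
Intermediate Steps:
Function('C')(D, Z) = 3 (Function('C')(D, Z) = Add(-3, Add(0, 6)) = Add(-3, 6) = 3)
Add(Mul(-2154, Pow(Mul(Function('V')(-9), Add(23, Add(Add(-26, Mul(-1, -10)), Mul(-1, Function('C')(-4, -6))))), -1)), Mul(17456, Pow(10306, -1))) = Add(Mul(-2154, Pow(Mul(Mul(10, -9), Add(23, Add(Add(-26, Mul(-1, -10)), Mul(-1, 3)))), -1)), Mul(17456, Pow(10306, -1))) = Add(Mul(-2154, Pow(Mul(-90, Add(23, Add(Add(-26, 10), -3))), -1)), Mul(17456, Rational(1, 10306))) = Add(Mul(-2154, Pow(Mul(-90, Add(23, Add(-16, -3))), -1)), Rational(8728, 5153)) = Add(Mul(-2154, Pow(Mul(-90, Add(23, -19)), -1)), Rational(8728, 5153)) = Add(Mul(-2154, Pow(Mul(-90, 4), -1)), Rational(8728, 5153)) = Add(Mul(-2154, Pow(-360, -1)), Rational(8728, 5153)) = Add(Mul(-2154, Rational(-1, 360)), Rational(8728, 5153)) = Add(Rational(359, 60), Rational(8728, 5153)) = Rational(2373607, 309180)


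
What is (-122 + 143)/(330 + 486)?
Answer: 7/272 ≈ 0.025735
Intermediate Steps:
(-122 + 143)/(330 + 486) = 21/816 = 21*(1/816) = 7/272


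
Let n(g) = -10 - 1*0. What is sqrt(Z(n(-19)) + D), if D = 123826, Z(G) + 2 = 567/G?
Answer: sqrt(12376730)/10 ≈ 351.81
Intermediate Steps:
n(g) = -10 (n(g) = -10 + 0 = -10)
Z(G) = -2 + 567/G
sqrt(Z(n(-19)) + D) = sqrt((-2 + 567/(-10)) + 123826) = sqrt((-2 + 567*(-1/10)) + 123826) = sqrt((-2 - 567/10) + 123826) = sqrt(-587/10 + 123826) = sqrt(1237673/10) = sqrt(12376730)/10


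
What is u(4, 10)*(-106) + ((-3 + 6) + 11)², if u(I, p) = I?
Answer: -228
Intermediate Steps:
u(4, 10)*(-106) + ((-3 + 6) + 11)² = 4*(-106) + ((-3 + 6) + 11)² = -424 + (3 + 11)² = -424 + 14² = -424 + 196 = -228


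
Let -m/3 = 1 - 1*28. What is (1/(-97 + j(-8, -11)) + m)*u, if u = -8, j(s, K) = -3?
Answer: -16198/25 ≈ -647.92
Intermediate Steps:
m = 81 (m = -3*(1 - 1*28) = -3*(1 - 28) = -3*(-27) = 81)
(1/(-97 + j(-8, -11)) + m)*u = (1/(-97 - 3) + 81)*(-8) = (1/(-100) + 81)*(-8) = (-1/100 + 81)*(-8) = (8099/100)*(-8) = -16198/25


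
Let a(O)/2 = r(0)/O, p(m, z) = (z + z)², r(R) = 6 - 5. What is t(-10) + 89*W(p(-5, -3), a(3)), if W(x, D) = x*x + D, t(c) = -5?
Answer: 346195/3 ≈ 1.1540e+5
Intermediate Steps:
r(R) = 1
p(m, z) = 4*z² (p(m, z) = (2*z)² = 4*z²)
a(O) = 2/O (a(O) = 2*(1/O) = 2/O)
W(x, D) = D + x² (W(x, D) = x² + D = D + x²)
t(-10) + 89*W(p(-5, -3), a(3)) = -5 + 89*(2/3 + (4*(-3)²)²) = -5 + 89*(2*(⅓) + (4*9)²) = -5 + 89*(⅔ + 36²) = -5 + 89*(⅔ + 1296) = -5 + 89*(3890/3) = -5 + 346210/3 = 346195/3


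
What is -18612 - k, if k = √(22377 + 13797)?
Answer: -18612 - √36174 ≈ -18802.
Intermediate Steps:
k = √36174 ≈ 190.19
-18612 - k = -18612 - √36174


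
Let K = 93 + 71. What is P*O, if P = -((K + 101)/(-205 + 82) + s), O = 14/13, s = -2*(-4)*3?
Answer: -37618/1599 ≈ -23.526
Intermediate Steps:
K = 164
s = 24 (s = 8*3 = 24)
O = 14/13 (O = 14*(1/13) = 14/13 ≈ 1.0769)
P = -2687/123 (P = -((164 + 101)/(-205 + 82) + 24) = -(265/(-123) + 24) = -(265*(-1/123) + 24) = -(-265/123 + 24) = -1*2687/123 = -2687/123 ≈ -21.846)
P*O = -2687/123*14/13 = -37618/1599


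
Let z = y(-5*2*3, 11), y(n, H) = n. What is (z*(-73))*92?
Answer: 201480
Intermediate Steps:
z = -30 (z = -5*2*3 = -10*3 = -30)
(z*(-73))*92 = -30*(-73)*92 = 2190*92 = 201480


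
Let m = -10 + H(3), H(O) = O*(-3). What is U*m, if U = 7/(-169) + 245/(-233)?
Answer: 817684/39377 ≈ 20.766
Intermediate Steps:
H(O) = -3*O
m = -19 (m = -10 - 3*3 = -10 - 9 = -19)
U = -43036/39377 (U = 7*(-1/169) + 245*(-1/233) = -7/169 - 245/233 = -43036/39377 ≈ -1.0929)
U*m = -43036/39377*(-19) = 817684/39377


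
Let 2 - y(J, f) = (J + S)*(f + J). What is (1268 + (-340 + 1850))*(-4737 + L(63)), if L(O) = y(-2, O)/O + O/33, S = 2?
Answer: -3038572696/231 ≈ -1.3154e+7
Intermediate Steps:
y(J, f) = 2 - (2 + J)*(J + f) (y(J, f) = 2 - (J + 2)*(f + J) = 2 - (2 + J)*(J + f))
L(O) = 2/O + O/33 (L(O) = (2 - 1*(-2)² - 2*(-2) - 2*O - 1*(-2)*O)/O + O/33 = (2 - 1*4 + 4 - 2*O + 2*O)/O + O*(1/33) = (2 - 4 + 4 - 2*O + 2*O)/O + O/33 = 2/O + O/33)
(1268 + (-340 + 1850))*(-4737 + L(63)) = (1268 + (-340 + 1850))*(-4737 + (2/63 + (1/33)*63)) = (1268 + 1510)*(-4737 + (2*(1/63) + 21/11)) = 2778*(-4737 + (2/63 + 21/11)) = 2778*(-4737 + 1345/693) = 2778*(-3281396/693) = -3038572696/231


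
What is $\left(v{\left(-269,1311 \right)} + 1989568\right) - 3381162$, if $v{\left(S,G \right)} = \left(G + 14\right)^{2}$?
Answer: $364031$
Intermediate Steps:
$v{\left(S,G \right)} = \left(14 + G\right)^{2}$
$\left(v{\left(-269,1311 \right)} + 1989568\right) - 3381162 = \left(\left(14 + 1311\right)^{2} + 1989568\right) - 3381162 = \left(1325^{2} + 1989568\right) - 3381162 = \left(1755625 + 1989568\right) - 3381162 = 3745193 - 3381162 = 364031$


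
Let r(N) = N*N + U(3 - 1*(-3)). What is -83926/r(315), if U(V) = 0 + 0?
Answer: -83926/99225 ≈ -0.84581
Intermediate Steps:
U(V) = 0
r(N) = N**2 (r(N) = N*N + 0 = N**2 + 0 = N**2)
-83926/r(315) = -83926/(315**2) = -83926/99225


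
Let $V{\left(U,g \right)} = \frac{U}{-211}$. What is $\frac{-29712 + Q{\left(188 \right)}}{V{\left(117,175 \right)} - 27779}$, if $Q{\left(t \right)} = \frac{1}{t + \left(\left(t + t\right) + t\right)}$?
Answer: $\frac{4714462253}{4407837472} \approx 1.0696$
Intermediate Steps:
$V{\left(U,g \right)} = - \frac{U}{211}$ ($V{\left(U,g \right)} = U \left(- \frac{1}{211}\right) = - \frac{U}{211}$)
$Q{\left(t \right)} = \frac{1}{4 t}$ ($Q{\left(t \right)} = \frac{1}{t + \left(2 t + t\right)} = \frac{1}{t + 3 t} = \frac{1}{4 t}$)
$\frac{-29712 + Q{\left(188 \right)}}{V{\left(117,175 \right)} - 27779} = \frac{-29712 + \frac{1}{4 \cdot 188}}{\left(- \frac{1}{211}\right) 117 - 27779} = \frac{-29712 + \frac{1}{4} \cdot \frac{1}{188}}{- \frac{117}{211} - 27779} = \frac{-29712 + \frac{1}{752}}{- \frac{5861486}{211}} = \left(- \frac{22343423}{752}\right) \left(- \frac{211}{5861486}\right) = \frac{4714462253}{4407837472}$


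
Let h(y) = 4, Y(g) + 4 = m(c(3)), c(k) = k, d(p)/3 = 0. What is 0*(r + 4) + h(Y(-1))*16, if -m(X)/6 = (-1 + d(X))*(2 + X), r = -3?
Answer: 64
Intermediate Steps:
d(p) = 0 (d(p) = 3*0 = 0)
m(X) = 12 + 6*X (m(X) = -6*(-1 + 0)*(2 + X) = -(-6)*(2 + X) = -6*(-2 - X) = 12 + 6*X)
Y(g) = 26 (Y(g) = -4 + (12 + 6*3) = -4 + (12 + 18) = -4 + 30 = 26)
0*(r + 4) + h(Y(-1))*16 = 0*(-3 + 4) + 4*16 = 0*1 + 64 = 0 + 64 = 64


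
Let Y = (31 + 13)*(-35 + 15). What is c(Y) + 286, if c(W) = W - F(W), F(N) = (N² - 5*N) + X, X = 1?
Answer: -779395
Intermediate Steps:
Y = -880 (Y = 44*(-20) = -880)
F(N) = 1 + N² - 5*N (F(N) = (N² - 5*N) + 1 = 1 + N² - 5*N)
c(W) = -1 - W² + 6*W (c(W) = W - (1 + W² - 5*W) = W + (-1 - W² + 5*W) = -1 - W² + 6*W)
c(Y) + 286 = (-1 - 1*(-880)² + 6*(-880)) + 286 = (-1 - 1*774400 - 5280) + 286 = (-1 - 774400 - 5280) + 286 = -779681 + 286 = -779395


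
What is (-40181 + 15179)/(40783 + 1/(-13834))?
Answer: -115292556/188064007 ≈ -0.61305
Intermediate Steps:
(-40181 + 15179)/(40783 + 1/(-13834)) = -25002/(40783 - 1/13834) = -25002/564192021/13834 = -25002*13834/564192021 = -115292556/188064007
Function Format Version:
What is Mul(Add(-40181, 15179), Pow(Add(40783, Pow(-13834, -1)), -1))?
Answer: Rational(-115292556, 188064007) ≈ -0.61305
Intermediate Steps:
Mul(Add(-40181, 15179), Pow(Add(40783, Pow(-13834, -1)), -1)) = Mul(-25002, Pow(Add(40783, Rational(-1, 13834)), -1)) = Mul(-25002, Pow(Rational(564192021, 13834), -1)) = Mul(-25002, Rational(13834, 564192021)) = Rational(-115292556, 188064007)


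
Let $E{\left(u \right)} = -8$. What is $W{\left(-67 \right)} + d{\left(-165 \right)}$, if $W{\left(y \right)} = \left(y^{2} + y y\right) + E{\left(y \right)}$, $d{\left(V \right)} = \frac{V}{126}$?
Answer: $\frac{376685}{42} \approx 8968.7$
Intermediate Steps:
$d{\left(V \right)} = \frac{V}{126}$ ($d{\left(V \right)} = V \frac{1}{126} = \frac{V}{126}$)
$W{\left(y \right)} = -8 + 2 y^{2}$ ($W{\left(y \right)} = \left(y^{2} + y y\right) - 8 = \left(y^{2} + y^{2}\right) - 8 = 2 y^{2} - 8 = -8 + 2 y^{2}$)
$W{\left(-67 \right)} + d{\left(-165 \right)} = \left(-8 + 2 \left(-67\right)^{2}\right) + \frac{1}{126} \left(-165\right) = \left(-8 + 2 \cdot 4489\right) - \frac{55}{42} = \left(-8 + 8978\right) - \frac{55}{42} = 8970 - \frac{55}{42} = \frac{376685}{42}$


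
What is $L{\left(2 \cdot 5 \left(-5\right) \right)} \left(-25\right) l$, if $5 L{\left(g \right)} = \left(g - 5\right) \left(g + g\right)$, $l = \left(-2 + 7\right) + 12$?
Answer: $-467500$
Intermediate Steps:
$l = 17$ ($l = 5 + 12 = 17$)
$L{\left(g \right)} = \frac{2 g \left(-5 + g\right)}{5}$ ($L{\left(g \right)} = \frac{\left(g - 5\right) \left(g + g\right)}{5} = \frac{\left(-5 + g\right) 2 g}{5} = \frac{2 g \left(-5 + g\right)}{5}$)
$L{\left(2 \cdot 5 \left(-5\right) \right)} \left(-25\right) l = \frac{2 \cdot 2 \cdot 5 \left(-5\right) \left(-5 + 2 \cdot 5 \left(-5\right)\right)}{5} \left(-25\right) 17 = \frac{2 \cdot 10 \left(-5\right) \left(-5 + 10 \left(-5\right)\right)}{5} \left(-25\right) 17 = \frac{2}{5} \left(-50\right) \left(-5 - 50\right) \left(-25\right) 17 = \frac{2}{5} \left(-50\right) \left(-55\right) \left(-25\right) 17 = 1100 \left(-25\right) 17 = \left(-27500\right) 17 = -467500$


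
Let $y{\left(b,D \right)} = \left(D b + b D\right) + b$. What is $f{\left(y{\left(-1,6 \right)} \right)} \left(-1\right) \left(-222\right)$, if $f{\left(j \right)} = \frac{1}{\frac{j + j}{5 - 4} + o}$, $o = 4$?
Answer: $- \frac{111}{11} \approx -10.091$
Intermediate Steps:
$y{\left(b,D \right)} = b + 2 D b$ ($y{\left(b,D \right)} = \left(D b + D b\right) + b = 2 D b + b = b + 2 D b$)
$f{\left(j \right)} = \frac{1}{4 + 2 j}$ ($f{\left(j \right)} = \frac{1}{\frac{j + j}{5 - 4} + 4} = \frac{1}{\frac{2 j}{1} + 4} = \frac{1}{2 j 1 + 4} = \frac{1}{2 j + 4} = \frac{1}{4 + 2 j}$)
$f{\left(y{\left(-1,6 \right)} \right)} \left(-1\right) \left(-222\right) = \frac{1}{2 \left(2 - \left(1 + 2 \cdot 6\right)\right)} \left(-1\right) \left(-222\right) = \frac{1}{2 \left(2 - \left(1 + 12\right)\right)} \left(-1\right) \left(-222\right) = \frac{1}{2 \left(2 - 13\right)} \left(-1\right) \left(-222\right) = \frac{1}{2 \left(-11\right)} \left(-1\right) \left(-222\right) = \frac{1}{2} \left(- \frac{1}{11}\right) \left(-1\right) \left(-222\right) = \left(- \frac{1}{22}\right) \left(-1\right) \left(-222\right) = \frac{1}{22} \left(-222\right) = - \frac{111}{11}$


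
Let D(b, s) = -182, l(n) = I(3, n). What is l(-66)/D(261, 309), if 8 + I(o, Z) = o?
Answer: 5/182 ≈ 0.027473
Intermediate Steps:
I(o, Z) = -8 + o
l(n) = -5 (l(n) = -8 + 3 = -5)
l(-66)/D(261, 309) = -5/(-182) = -5*(-1/182) = 5/182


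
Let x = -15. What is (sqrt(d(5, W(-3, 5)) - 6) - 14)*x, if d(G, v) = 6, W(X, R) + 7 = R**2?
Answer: 210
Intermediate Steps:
W(X, R) = -7 + R**2
(sqrt(d(5, W(-3, 5)) - 6) - 14)*x = (sqrt(6 - 6) - 14)*(-15) = (sqrt(0) - 14)*(-15) = (0 - 14)*(-15) = -14*(-15) = 210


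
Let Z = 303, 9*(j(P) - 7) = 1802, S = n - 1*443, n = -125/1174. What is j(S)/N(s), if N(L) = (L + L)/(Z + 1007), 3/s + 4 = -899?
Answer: -367694075/9 ≈ -4.0855e+7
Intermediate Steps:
s = -1/301 (s = 3/(-4 - 899) = 3/(-903) = 3*(-1/903) = -1/301 ≈ -0.0033223)
n = -125/1174 (n = -125*1/1174 = -125/1174 ≈ -0.10647)
S = -520207/1174 (S = -125/1174 - 1*443 = -125/1174 - 443 = -520207/1174 ≈ -443.11)
j(P) = 1865/9 (j(P) = 7 + (⅑)*1802 = 7 + 1802/9 = 1865/9)
N(L) = L/655 (N(L) = (L + L)/(303 + 1007) = (2*L)/1310 = (2*L)*(1/1310) = L/655)
j(S)/N(s) = 1865/(9*(((1/655)*(-1/301)))) = 1865/(9*(-1/197155)) = (1865/9)*(-197155) = -367694075/9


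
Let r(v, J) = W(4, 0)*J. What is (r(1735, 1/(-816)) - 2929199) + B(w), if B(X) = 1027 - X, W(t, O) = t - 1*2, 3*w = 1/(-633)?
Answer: -756241413905/258264 ≈ -2.9282e+6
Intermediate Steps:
w = -1/1899 (w = (1/3)/(-633) = (1/3)*(-1/633) = -1/1899 ≈ -0.00052659)
W(t, O) = -2 + t (W(t, O) = t - 2 = -2 + t)
r(v, J) = 2*J (r(v, J) = (-2 + 4)*J = 2*J)
(r(1735, 1/(-816)) - 2929199) + B(w) = (2/(-816) - 2929199) + (1027 - 1*(-1/1899)) = (2*(-1/816) - 2929199) + (1027 + 1/1899) = (-1/408 - 2929199) + 1950274/1899 = -1195113193/408 + 1950274/1899 = -756241413905/258264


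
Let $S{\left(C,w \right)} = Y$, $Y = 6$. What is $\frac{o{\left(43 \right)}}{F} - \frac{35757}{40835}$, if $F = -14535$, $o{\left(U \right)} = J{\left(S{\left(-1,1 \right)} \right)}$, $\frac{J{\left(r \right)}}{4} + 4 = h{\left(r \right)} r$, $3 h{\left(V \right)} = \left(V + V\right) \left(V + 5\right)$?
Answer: $- \frac{112439279}{118707345} \approx -0.9472$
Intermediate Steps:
$h{\left(V \right)} = \frac{2 V \left(5 + V\right)}{3}$ ($h{\left(V \right)} = \frac{\left(V + V\right) \left(V + 5\right)}{3} = \frac{2 V \left(5 + V\right)}{3}$)
$S{\left(C,w \right)} = 6$
$J{\left(r \right)} = -16 + \frac{8 r^{2} \left(5 + r\right)}{3}$ ($J{\left(r \right)} = -16 + 4 \frac{2 r \left(5 + r\right)}{3} r = -16 + 4 \frac{2 r^{2} \left(5 + r\right)}{3} = -16 + \frac{8 r^{2} \left(5 + r\right)}{3}$)
$o{\left(U \right)} = 1040$ ($o{\left(U \right)} = -16 + \frac{8 \cdot 6^{2} \left(5 + 6\right)}{3} = -16 + \frac{8}{3} \cdot 36 \cdot 11 = -16 + 1056 = 1040$)
$\frac{o{\left(43 \right)}}{F} - \frac{35757}{40835} = \frac{1040}{-14535} - \frac{35757}{40835} = 1040 \left(- \frac{1}{14535}\right) - \frac{35757}{40835} = - \frac{208}{2907} - \frac{35757}{40835} = - \frac{112439279}{118707345}$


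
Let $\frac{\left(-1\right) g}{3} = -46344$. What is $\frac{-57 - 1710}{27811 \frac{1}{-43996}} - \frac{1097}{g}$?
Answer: $\frac{10808446749157}{3866618952} \approx 2795.3$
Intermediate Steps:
$g = 139032$ ($g = \left(-3\right) \left(-46344\right) = 139032$)
$\frac{-57 - 1710}{27811 \frac{1}{-43996}} - \frac{1097}{g} = \frac{-57 - 1710}{27811 \frac{1}{-43996}} - \frac{1097}{139032} = \frac{-57 - 1710}{27811 \left(- \frac{1}{43996}\right)} - \frac{1097}{139032} = - \frac{1767}{- \frac{27811}{43996}} - \frac{1097}{139032} = \left(-1767\right) \left(- \frac{43996}{27811}\right) - \frac{1097}{139032} = \frac{77740932}{27811} - \frac{1097}{139032} = \frac{10808446749157}{3866618952}$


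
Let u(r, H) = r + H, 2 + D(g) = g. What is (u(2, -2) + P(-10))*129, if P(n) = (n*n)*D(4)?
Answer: 25800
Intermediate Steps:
D(g) = -2 + g
P(n) = 2*n² (P(n) = (n*n)*(-2 + 4) = n²*2 = 2*n²)
u(r, H) = H + r
(u(2, -2) + P(-10))*129 = ((-2 + 2) + 2*(-10)²)*129 = (0 + 2*100)*129 = (0 + 200)*129 = 200*129 = 25800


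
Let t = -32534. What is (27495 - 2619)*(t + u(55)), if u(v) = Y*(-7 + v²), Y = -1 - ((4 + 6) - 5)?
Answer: -1259770392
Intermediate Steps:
Y = -6 (Y = -1 - (10 - 5) = -1 - 1*5 = -1 - 5 = -6)
u(v) = 42 - 6*v² (u(v) = -6*(-7 + v²) = 42 - 6*v²)
(27495 - 2619)*(t + u(55)) = (27495 - 2619)*(-32534 + (42 - 6*55²)) = 24876*(-32534 + (42 - 6*3025)) = 24876*(-32534 + (42 - 18150)) = 24876*(-32534 - 18108) = 24876*(-50642) = -1259770392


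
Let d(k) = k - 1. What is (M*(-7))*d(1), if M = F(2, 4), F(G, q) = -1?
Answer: 0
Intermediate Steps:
d(k) = -1 + k
M = -1
(M*(-7))*d(1) = (-1*(-7))*(-1 + 1) = 7*0 = 0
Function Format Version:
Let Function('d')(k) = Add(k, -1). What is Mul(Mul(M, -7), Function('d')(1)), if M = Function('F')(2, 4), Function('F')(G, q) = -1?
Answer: 0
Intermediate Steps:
Function('d')(k) = Add(-1, k)
M = -1
Mul(Mul(M, -7), Function('d')(1)) = Mul(Mul(-1, -7), Add(-1, 1)) = Mul(7, 0) = 0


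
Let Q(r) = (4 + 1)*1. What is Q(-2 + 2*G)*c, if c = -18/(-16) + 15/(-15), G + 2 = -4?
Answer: 5/8 ≈ 0.62500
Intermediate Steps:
G = -6 (G = -2 - 4 = -6)
c = ⅛ (c = -18*(-1/16) + 15*(-1/15) = 9/8 - 1 = ⅛ ≈ 0.12500)
Q(r) = 5 (Q(r) = 5*1 = 5)
Q(-2 + 2*G)*c = 5*(⅛) = 5/8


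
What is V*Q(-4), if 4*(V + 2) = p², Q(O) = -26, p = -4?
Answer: -52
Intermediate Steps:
V = 2 (V = -2 + (¼)*(-4)² = -2 + (¼)*16 = -2 + 4 = 2)
V*Q(-4) = 2*(-26) = -52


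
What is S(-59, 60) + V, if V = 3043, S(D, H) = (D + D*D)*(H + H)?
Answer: 413683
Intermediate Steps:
S(D, H) = 2*H*(D + D²) (S(D, H) = (D + D²)*(2*H) = 2*H*(D + D²))
S(-59, 60) + V = 2*(-59)*60*(1 - 59) + 3043 = 2*(-59)*60*(-58) + 3043 = 410640 + 3043 = 413683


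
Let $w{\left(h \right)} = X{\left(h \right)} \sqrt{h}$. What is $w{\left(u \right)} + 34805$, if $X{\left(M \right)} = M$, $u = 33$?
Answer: $34805 + 33 \sqrt{33} \approx 34995.0$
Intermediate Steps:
$w{\left(h \right)} = h^{\frac{3}{2}}$ ($w{\left(h \right)} = h \sqrt{h} = h^{\frac{3}{2}}$)
$w{\left(u \right)} + 34805 = 33^{\frac{3}{2}} + 34805 = 33 \sqrt{33} + 34805 = 34805 + 33 \sqrt{33}$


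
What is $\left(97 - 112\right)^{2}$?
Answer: $225$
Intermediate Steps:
$\left(97 - 112\right)^{2} = \left(-15\right)^{2} = 225$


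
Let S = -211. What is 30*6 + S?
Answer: -31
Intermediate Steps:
30*6 + S = 30*6 - 211 = 180 - 211 = -31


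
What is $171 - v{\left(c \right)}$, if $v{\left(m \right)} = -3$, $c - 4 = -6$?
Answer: $174$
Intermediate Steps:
$c = -2$ ($c = 4 - 6 = -2$)
$171 - v{\left(c \right)} = 171 - -3 = 171 + 3 = 174$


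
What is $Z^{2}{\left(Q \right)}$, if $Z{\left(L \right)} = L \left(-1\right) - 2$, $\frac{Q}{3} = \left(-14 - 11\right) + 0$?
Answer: $5329$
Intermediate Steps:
$Q = -75$ ($Q = 3 \left(\left(-14 - 11\right) + 0\right) = 3 \left(-25 + 0\right) = 3 \left(-25\right) = -75$)
$Z{\left(L \right)} = -2 - L$ ($Z{\left(L \right)} = - L - 2 = -2 - L$)
$Z^{2}{\left(Q \right)} = \left(-2 - -75\right)^{2} = \left(-2 + 75\right)^{2} = 73^{2} = 5329$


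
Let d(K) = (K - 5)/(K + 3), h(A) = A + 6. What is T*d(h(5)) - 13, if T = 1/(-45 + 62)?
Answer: -1544/119 ≈ -12.975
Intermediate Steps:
h(A) = 6 + A
T = 1/17 ≈ 0.058824
d(K) = (-5 + K)/(3 + K)
T*d(h(5)) - 13 = ((-5 + (6 + 5))/(3 + (6 + 5)))/17 - 13 = ((-5 + 11)/(3 + 11))/17 - 13 = (6/14)/17 - 13 = ((1/14)*6)/17 - 13 = (1/17)*(3/7) - 13 = 3/119 - 13 = -1544/119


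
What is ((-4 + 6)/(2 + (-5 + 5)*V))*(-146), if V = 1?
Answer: -146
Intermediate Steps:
((-4 + 6)/(2 + (-5 + 5)*V))*(-146) = ((-4 + 6)/(2 + (-5 + 5)*1))*(-146) = (2/(2 + 0*1))*(-146) = (2/(2 + 0))*(-146) = (2/2)*(-146) = (2*(½))*(-146) = 1*(-146) = -146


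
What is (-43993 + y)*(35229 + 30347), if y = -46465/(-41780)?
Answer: -6026372348710/2089 ≈ -2.8848e+9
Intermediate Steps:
y = 9293/8356 (y = -46465*(-1/41780) = 9293/8356 ≈ 1.1121)
(-43993 + y)*(35229 + 30347) = (-43993 + 9293/8356)*(35229 + 30347) = -367596215/8356*65576 = -6026372348710/2089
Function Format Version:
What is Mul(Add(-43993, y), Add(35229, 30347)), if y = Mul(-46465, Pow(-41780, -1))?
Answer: Rational(-6026372348710, 2089) ≈ -2.8848e+9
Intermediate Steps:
y = Rational(9293, 8356) (y = Mul(-46465, Rational(-1, 41780)) = Rational(9293, 8356) ≈ 1.1121)
Mul(Add(-43993, y), Add(35229, 30347)) = Mul(Add(-43993, Rational(9293, 8356)), Add(35229, 30347)) = Mul(Rational(-367596215, 8356), 65576) = Rational(-6026372348710, 2089)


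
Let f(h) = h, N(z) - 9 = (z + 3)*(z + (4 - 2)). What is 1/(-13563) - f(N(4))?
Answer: -691714/13563 ≈ -51.000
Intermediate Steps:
N(z) = 9 + (2 + z)*(3 + z) (N(z) = 9 + (z + 3)*(z + (4 - 2)) = 9 + (3 + z)*(z + 2) = 9 + (3 + z)*(2 + z) = 9 + (2 + z)*(3 + z))
1/(-13563) - f(N(4)) = 1/(-13563) - (15 + 4**2 + 5*4) = -1/13563 - (15 + 16 + 20) = -1/13563 - 1*51 = -1/13563 - 51 = -691714/13563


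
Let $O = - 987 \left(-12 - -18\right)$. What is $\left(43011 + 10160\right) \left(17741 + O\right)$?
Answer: $628428049$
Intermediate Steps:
$O = -5922$ ($O = - 987 \left(-12 + 18\right) = \left(-987\right) 6 = -5922$)
$\left(43011 + 10160\right) \left(17741 + O\right) = \left(43011 + 10160\right) \left(17741 - 5922\right) = 53171 \cdot 11819 = 628428049$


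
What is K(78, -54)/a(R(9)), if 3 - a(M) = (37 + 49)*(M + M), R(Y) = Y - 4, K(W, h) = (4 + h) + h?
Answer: 104/857 ≈ 0.12135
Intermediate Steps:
K(W, h) = 4 + 2*h
R(Y) = -4 + Y
a(M) = 3 - 172*M (a(M) = 3 - (37 + 49)*(M + M) = 3 - 86*2*M = 3 - 172*M)
K(78, -54)/a(R(9)) = (4 + 2*(-54))/(3 - 172*(-4 + 9)) = (4 - 108)/(3 - 172*5) = -104/(3 - 860) = -104/(-857) = -104*(-1/857) = 104/857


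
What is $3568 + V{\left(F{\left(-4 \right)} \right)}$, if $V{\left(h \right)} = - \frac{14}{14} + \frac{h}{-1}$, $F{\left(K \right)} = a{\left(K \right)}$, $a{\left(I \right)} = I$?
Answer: $3571$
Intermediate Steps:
$F{\left(K \right)} = K$
$V{\left(h \right)} = -1 - h$ ($V{\left(h \right)} = \left(-14\right) \frac{1}{14} + h \left(-1\right) = -1 - h$)
$3568 + V{\left(F{\left(-4 \right)} \right)} = 3568 - -3 = 3568 + \left(-1 + 4\right) = 3568 + 3 = 3571$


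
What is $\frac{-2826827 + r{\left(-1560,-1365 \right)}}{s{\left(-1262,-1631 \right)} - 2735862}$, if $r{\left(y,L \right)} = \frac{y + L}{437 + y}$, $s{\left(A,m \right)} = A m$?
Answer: $\frac{793630949}{190219355} \approx 4.1722$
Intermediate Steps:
$r{\left(y,L \right)} = \frac{L + y}{437 + y}$
$\frac{-2826827 + r{\left(-1560,-1365 \right)}}{s{\left(-1262,-1631 \right)} - 2735862} = \frac{-2826827 + \frac{-1365 - 1560}{437 - 1560}}{\left(-1262\right) \left(-1631\right) - 2735862} = \frac{-2826827 + \frac{1}{-1123} \left(-2925\right)}{2058322 - 2735862} = \frac{-2826827 - - \frac{2925}{1123}}{-677540} = \left(-2826827 + \frac{2925}{1123}\right) \left(- \frac{1}{677540}\right) = \left(- \frac{3174523796}{1123}\right) \left(- \frac{1}{677540}\right) = \frac{793630949}{190219355}$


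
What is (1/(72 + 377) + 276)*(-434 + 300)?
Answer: -16605950/449 ≈ -36984.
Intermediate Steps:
(1/(72 + 377) + 276)*(-434 + 300) = (1/449 + 276)*(-134) = (123925/449)*(-134) = -16605950/449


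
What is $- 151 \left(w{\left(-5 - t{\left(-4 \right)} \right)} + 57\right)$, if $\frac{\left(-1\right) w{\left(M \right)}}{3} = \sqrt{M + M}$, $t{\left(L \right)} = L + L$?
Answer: $-8607 + 453 \sqrt{6} \approx -7497.4$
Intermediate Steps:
$t{\left(L \right)} = 2 L$
$w{\left(M \right)} = - 3 \sqrt{2} \sqrt{M}$ ($w{\left(M \right)} = - 3 \sqrt{M + M} = - 3 \sqrt{2 M} = - 3 \sqrt{2} \sqrt{M}$)
$- 151 \left(w{\left(-5 - t{\left(-4 \right)} \right)} + 57\right) = - 151 \left(- 3 \sqrt{2} \sqrt{-5 - 2 \left(-4\right)} + 57\right) = - 151 \left(- 3 \sqrt{2} \sqrt{-5 - -8} + 57\right) = - 151 \left(- 3 \sqrt{2} \sqrt{-5 + 8} + 57\right) = - 151 \left(- 3 \sqrt{2} \sqrt{3} + 57\right) = - 151 \left(- 3 \sqrt{6} + 57\right) = - 151 \left(57 - 3 \sqrt{6}\right) = -8607 + 453 \sqrt{6}$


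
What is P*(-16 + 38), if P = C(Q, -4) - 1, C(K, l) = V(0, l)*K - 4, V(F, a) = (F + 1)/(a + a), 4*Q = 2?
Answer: -891/8 ≈ -111.38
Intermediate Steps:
Q = 1/2 (Q = (1/4)*2 = 1/2 ≈ 0.50000)
V(F, a) = (1 + F)/(2*a) (V(F, a) = (1 + F)/((2*a)) = (1 + F)*(1/(2*a)) = (1 + F)/(2*a))
C(K, l) = -4 + K/(2*l) (C(K, l) = ((1 + 0)/(2*l))*K - 4 = ((1/2)*1/l)*K - 4 = (1/(2*l))*K - 4 = K/(2*l) - 4 = -4 + K/(2*l))
P = -81/16 (P = (-4 + (1/2)*(1/2)/(-4)) - 1 = (-4 + (1/2)*(1/2)*(-1/4)) - 1 = (-4 - 1/16) - 1 = -65/16 - 1 = -81/16 ≈ -5.0625)
P*(-16 + 38) = -81*(-16 + 38)/16 = -81/16*22 = -891/8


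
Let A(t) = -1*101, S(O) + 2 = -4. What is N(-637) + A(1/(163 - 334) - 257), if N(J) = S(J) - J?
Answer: 530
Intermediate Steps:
S(O) = -6 (S(O) = -2 - 4 = -6)
A(t) = -101
N(J) = -6 - J
N(-637) + A(1/(163 - 334) - 257) = (-6 - 1*(-637)) - 101 = (-6 + 637) - 101 = 631 - 101 = 530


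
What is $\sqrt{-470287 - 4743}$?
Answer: $i \sqrt{475030} \approx 689.22 i$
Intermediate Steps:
$\sqrt{-470287 - 4743} = \sqrt{-475030} = i \sqrt{475030}$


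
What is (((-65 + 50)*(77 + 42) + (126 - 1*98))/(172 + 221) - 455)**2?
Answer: 32606247184/154449 ≈ 2.1111e+5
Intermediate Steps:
(((-65 + 50)*(77 + 42) + (126 - 1*98))/(172 + 221) - 455)**2 = ((-15*119 + (126 - 98))/393 - 455)**2 = ((-1785 + 28)*(1/393) - 455)**2 = (-1757*1/393 - 455)**2 = (-1757/393 - 455)**2 = (-180572/393)**2 = 32606247184/154449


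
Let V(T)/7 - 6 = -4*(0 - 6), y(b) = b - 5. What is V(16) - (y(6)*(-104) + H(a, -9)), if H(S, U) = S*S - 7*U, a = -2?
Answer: 247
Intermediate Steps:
y(b) = -5 + b
H(S, U) = S**2 - 7*U
V(T) = 210 (V(T) = 42 + 7*(-4*(0 - 6)) = 42 + 7*(-4*(-6)) = 42 + 7*24 = 42 + 168 = 210)
V(16) - (y(6)*(-104) + H(a, -9)) = 210 - ((-5 + 6)*(-104) + ((-2)**2 - 7*(-9))) = 210 - (1*(-104) + (4 + 63)) = 210 - (-104 + 67) = 210 - 1*(-37) = 210 + 37 = 247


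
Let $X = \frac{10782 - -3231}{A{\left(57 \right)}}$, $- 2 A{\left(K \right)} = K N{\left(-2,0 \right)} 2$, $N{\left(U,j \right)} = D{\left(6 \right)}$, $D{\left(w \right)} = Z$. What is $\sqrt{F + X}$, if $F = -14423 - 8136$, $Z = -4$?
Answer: $\frac{i \sqrt{32486447}}{38} \approx 149.99 i$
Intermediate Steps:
$D{\left(w \right)} = -4$
$N{\left(U,j \right)} = -4$
$A{\left(K \right)} = 4 K$ ($A{\left(K \right)} = - \frac{K \left(-4\right) 2}{2} = - \frac{- 4 K 2}{2} = - \frac{\left(-8\right) K}{2} = 4 K$)
$F = -22559$ ($F = -14423 - 8136 = -22559$)
$X = \frac{4671}{76}$ ($X = \frac{10782 - -3231}{4 \cdot 57} = \frac{10782 + 3231}{228} = 14013 \cdot \frac{1}{228} = \frac{4671}{76} \approx 61.461$)
$\sqrt{F + X} = \sqrt{-22559 + \frac{4671}{76}} = \sqrt{- \frac{1709813}{76}} = \frac{i \sqrt{32486447}}{38}$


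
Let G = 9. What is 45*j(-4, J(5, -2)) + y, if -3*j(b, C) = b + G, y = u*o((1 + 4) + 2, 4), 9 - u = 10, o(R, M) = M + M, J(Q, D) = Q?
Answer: -83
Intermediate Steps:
o(R, M) = 2*M
u = -1 (u = 9 - 1*10 = 9 - 10 = -1)
y = -8 (y = -2*4 = -1*8 = -8)
j(b, C) = -3 - b/3 (j(b, C) = -(b + 9)/3 = -(9 + b)/3 = -3 - b/3)
45*j(-4, J(5, -2)) + y = 45*(-3 - 1/3*(-4)) - 8 = 45*(-3 + 4/3) - 8 = 45*(-5/3) - 8 = -75 - 8 = -83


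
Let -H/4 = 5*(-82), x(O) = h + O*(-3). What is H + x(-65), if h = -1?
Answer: 1834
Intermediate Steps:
x(O) = -1 - 3*O (x(O) = -1 + O*(-3) = -1 - 3*O)
H = 1640 (H = -20*(-82) = -4*(-410) = 1640)
H + x(-65) = 1640 + (-1 - 3*(-65)) = 1640 + (-1 + 195) = 1640 + 194 = 1834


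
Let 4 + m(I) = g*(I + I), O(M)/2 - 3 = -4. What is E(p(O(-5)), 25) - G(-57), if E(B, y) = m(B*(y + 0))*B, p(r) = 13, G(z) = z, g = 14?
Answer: 118305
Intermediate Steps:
O(M) = -2 (O(M) = 6 + 2*(-4) = 6 - 8 = -2)
m(I) = -4 + 28*I (m(I) = -4 + 14*(I + I) = -4 + 14*(2*I) = -4 + 28*I)
E(B, y) = B*(-4 + 28*B*y) (E(B, y) = (-4 + 28*(B*(y + 0)))*B = (-4 + 28*(B*y))*B = (-4 + 28*B*y)*B = B*(-4 + 28*B*y))
E(p(O(-5)), 25) - G(-57) = 4*13*(-1 + 7*13*25) - 1*(-57) = 4*13*(-1 + 2275) + 57 = 4*13*2274 + 57 = 118248 + 57 = 118305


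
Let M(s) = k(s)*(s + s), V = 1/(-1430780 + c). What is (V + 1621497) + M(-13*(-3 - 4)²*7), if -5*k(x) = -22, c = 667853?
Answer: 6035735982898/3814635 ≈ 1.5823e+6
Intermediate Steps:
k(x) = 22/5 (k(x) = -⅕*(-22) = 22/5)
V = -1/762927 (V = 1/(-1430780 + 667853) = 1/(-762927) = -1/762927 ≈ -1.3107e-6)
M(s) = 44*s/5 (M(s) = 22*(s + s)/5 = 22*(2*s)/5 = 44*s/5)
(V + 1621497) + M(-13*(-3 - 4)²*7) = (-1/762927 + 1621497) + 44*(-13*(-3 - 4)²*7)/5 = 1237083841718/762927 + 44*(-13*(-7)²*7)/5 = 1237083841718/762927 + 44*(-13*49*7)/5 = 1237083841718/762927 + 44*(-637*7)/5 = 1237083841718/762927 + (44/5)*(-4459) = 1237083841718/762927 - 196196/5 = 6035735982898/3814635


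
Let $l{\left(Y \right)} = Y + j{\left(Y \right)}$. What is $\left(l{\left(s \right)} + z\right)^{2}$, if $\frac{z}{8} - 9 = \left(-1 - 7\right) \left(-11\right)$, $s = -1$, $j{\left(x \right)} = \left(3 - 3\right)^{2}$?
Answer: $600625$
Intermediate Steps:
$j{\left(x \right)} = 0$ ($j{\left(x \right)} = 0^{2} = 0$)
$l{\left(Y \right)} = Y$ ($l{\left(Y \right)} = Y + 0 = Y$)
$z = 776$ ($z = 72 + 8 \left(-1 - 7\right) \left(-11\right) = 72 + 8 \left(\left(-8\right) \left(-11\right)\right) = 72 + 8 \cdot 88 = 72 + 704 = 776$)
$\left(l{\left(s \right)} + z\right)^{2} = \left(-1 + 776\right)^{2} = 775^{2} = 600625$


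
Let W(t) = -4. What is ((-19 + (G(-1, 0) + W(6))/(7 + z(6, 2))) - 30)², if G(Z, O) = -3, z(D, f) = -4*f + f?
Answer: 3136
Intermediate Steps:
z(D, f) = -3*f
((-19 + (G(-1, 0) + W(6))/(7 + z(6, 2))) - 30)² = ((-19 + (-3 - 4)/(7 - 3*2)) - 30)² = ((-19 - 7/(7 - 6)) - 30)² = ((-19 - 7/1) - 30)² = ((-19 - 7*1) - 30)² = ((-19 - 7) - 30)² = (-26 - 30)² = (-56)² = 3136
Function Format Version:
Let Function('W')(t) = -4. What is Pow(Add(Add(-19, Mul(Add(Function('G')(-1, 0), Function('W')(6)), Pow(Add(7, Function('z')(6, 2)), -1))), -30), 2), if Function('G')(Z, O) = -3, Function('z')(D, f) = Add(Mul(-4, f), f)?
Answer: 3136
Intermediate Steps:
Function('z')(D, f) = Mul(-3, f)
Pow(Add(Add(-19, Mul(Add(Function('G')(-1, 0), Function('W')(6)), Pow(Add(7, Function('z')(6, 2)), -1))), -30), 2) = Pow(Add(Add(-19, Mul(Add(-3, -4), Pow(Add(7, Mul(-3, 2)), -1))), -30), 2) = Pow(Add(Add(-19, Mul(-7, Pow(Add(7, -6), -1))), -30), 2) = Pow(Add(Add(-19, Mul(-7, Pow(1, -1))), -30), 2) = Pow(Add(Add(-19, Mul(-7, 1)), -30), 2) = Pow(Add(Add(-19, -7), -30), 2) = Pow(Add(-26, -30), 2) = Pow(-56, 2) = 3136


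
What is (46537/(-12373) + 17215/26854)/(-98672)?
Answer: 1036703403/32785206888224 ≈ 3.1621e-5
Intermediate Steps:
(46537/(-12373) + 17215/26854)/(-98672) = (46537*(-1/12373) + 17215*(1/26854))*(-1/98672) = (-46537/12373 + 17215/26854)*(-1/98672) = -1036703403/332264542*(-1/98672) = 1036703403/32785206888224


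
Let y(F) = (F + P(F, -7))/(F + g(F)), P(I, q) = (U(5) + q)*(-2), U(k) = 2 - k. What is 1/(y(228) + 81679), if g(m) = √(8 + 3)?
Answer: 4245159211/346744977714149 + 248*√11/346744977714149 ≈ 1.2243e-5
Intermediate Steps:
g(m) = √11
P(I, q) = 6 - 2*q (P(I, q) = ((2 - 1*5) + q)*(-2) = ((2 - 5) + q)*(-2) = (-3 + q)*(-2) = 6 - 2*q)
y(F) = (20 + F)/(F + √11) (y(F) = (F + (6 - 2*(-7)))/(F + √11) = (F + (6 + 14))/(F + √11) = (F + 20)/(F + √11) = (20 + F)/(F + √11))
1/(y(228) + 81679) = 1/((20 + 228)/(228 + √11) + 81679) = 1/(248/(228 + √11) + 81679) = 1/(81679 + 248/(228 + √11))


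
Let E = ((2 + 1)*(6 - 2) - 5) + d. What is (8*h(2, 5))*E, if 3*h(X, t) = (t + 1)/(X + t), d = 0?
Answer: 16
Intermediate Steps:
h(X, t) = (1 + t)/(3*(X + t)) (h(X, t) = ((t + 1)/(X + t))/3 = ((1 + t)/(X + t))/3 = (1 + t)/(3*(X + t)))
E = 7 (E = ((2 + 1)*(6 - 2) - 5) + 0 = (3*4 - 5) + 0 = (12 - 5) + 0 = 7 + 0 = 7)
(8*h(2, 5))*E = (8*((1 + 5)/(3*(2 + 5))))*7 = (8*((⅓)*6/7))*7 = (8*((⅓)*(⅐)*6))*7 = (8*(2/7))*7 = (16/7)*7 = 16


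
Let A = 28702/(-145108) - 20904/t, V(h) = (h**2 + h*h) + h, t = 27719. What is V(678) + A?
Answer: 1850324977174811/2011124326 ≈ 9.2005e+5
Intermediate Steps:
V(h) = h + 2*h**2 (V(h) = (h**2 + h**2) + h = 2*h**2 + h = h + 2*h**2)
A = -1914464185/2011124326 (A = 28702/(-145108) - 20904/27719 = 28702*(-1/145108) - 20904*1/27719 = -14351/72554 - 20904/27719 = -1914464185/2011124326 ≈ -0.95194)
V(678) + A = 678*(1 + 2*678) - 1914464185/2011124326 = 678*(1 + 1356) - 1914464185/2011124326 = 678*1357 - 1914464185/2011124326 = 920046 - 1914464185/2011124326 = 1850324977174811/2011124326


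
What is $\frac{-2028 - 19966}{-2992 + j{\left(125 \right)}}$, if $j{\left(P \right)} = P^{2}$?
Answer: $- \frac{21994}{12633} \approx -1.741$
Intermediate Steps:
$\frac{-2028 - 19966}{-2992 + j{\left(125 \right)}} = \frac{-2028 - 19966}{-2992 + 125^{2}} = - \frac{21994}{-2992 + 15625} = - \frac{21994}{12633}$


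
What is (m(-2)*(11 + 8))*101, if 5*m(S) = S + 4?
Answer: 3838/5 ≈ 767.60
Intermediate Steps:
m(S) = 4/5 + S/5 (m(S) = (S + 4)/5 = (4 + S)/5 = 4/5 + S/5)
(m(-2)*(11 + 8))*101 = ((4/5 + (1/5)*(-2))*(11 + 8))*101 = ((4/5 - 2/5)*19)*101 = ((2/5)*19)*101 = (38/5)*101 = 3838/5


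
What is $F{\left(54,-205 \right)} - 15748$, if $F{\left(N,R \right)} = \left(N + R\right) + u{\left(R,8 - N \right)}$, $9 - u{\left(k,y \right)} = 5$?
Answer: $-15895$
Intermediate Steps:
$u{\left(k,y \right)} = 4$ ($u{\left(k,y \right)} = 9 - 5 = 4$)
$F{\left(N,R \right)} = 4 + N + R$ ($F{\left(N,R \right)} = \left(N + R\right) + 4 = 4 + N + R$)
$F{\left(54,-205 \right)} - 15748 = \left(4 + 54 - 205\right) - 15748 = -147 - 15748 = -15895$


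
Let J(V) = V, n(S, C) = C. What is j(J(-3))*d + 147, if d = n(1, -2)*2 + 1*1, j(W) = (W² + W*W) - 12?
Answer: 129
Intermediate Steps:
j(W) = -12 + 2*W² (j(W) = (W² + W²) - 12 = 2*W² - 12 = -12 + 2*W²)
d = -3 (d = -2*2 + 1*1 = -4 + 1 = -3)
j(J(-3))*d + 147 = (-12 + 2*(-3)²)*(-3) + 147 = (-12 + 2*9)*(-3) + 147 = (-12 + 18)*(-3) + 147 = 6*(-3) + 147 = -18 + 147 = 129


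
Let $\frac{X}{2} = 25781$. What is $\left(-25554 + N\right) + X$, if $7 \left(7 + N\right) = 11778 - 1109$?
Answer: $\frac{192676}{7} \approx 27525.0$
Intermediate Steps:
$X = 51562$ ($X = 2 \cdot 25781 = 51562$)
$N = \frac{10620}{7}$ ($N = -7 + \frac{11778 - 1109}{7} = -7 + \frac{1}{7} \cdot 10669 = -7 + \frac{10669}{7} = \frac{10620}{7} \approx 1517.1$)
$\left(-25554 + N\right) + X = \left(-25554 + \frac{10620}{7}\right) + 51562 = - \frac{168258}{7} + 51562 = \frac{192676}{7}$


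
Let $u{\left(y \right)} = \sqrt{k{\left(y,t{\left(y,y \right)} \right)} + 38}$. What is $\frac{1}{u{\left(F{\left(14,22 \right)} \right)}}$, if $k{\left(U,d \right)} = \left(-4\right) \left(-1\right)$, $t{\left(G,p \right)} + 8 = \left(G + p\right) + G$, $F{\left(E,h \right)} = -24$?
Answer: $\frac{\sqrt{42}}{42} \approx 0.1543$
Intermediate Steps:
$t{\left(G,p \right)} = -8 + p + 2 G$ ($t{\left(G,p \right)} = -8 + \left(\left(G + p\right) + G\right) = -8 + \left(p + 2 G\right) = -8 + p + 2 G$)
$k{\left(U,d \right)} = 4$
$u{\left(y \right)} = \sqrt{42}$ ($u{\left(y \right)} = \sqrt{4 + 38} = \sqrt{42}$)
$\frac{1}{u{\left(F{\left(14,22 \right)} \right)}} = \frac{1}{\sqrt{42}} = \frac{\sqrt{42}}{42}$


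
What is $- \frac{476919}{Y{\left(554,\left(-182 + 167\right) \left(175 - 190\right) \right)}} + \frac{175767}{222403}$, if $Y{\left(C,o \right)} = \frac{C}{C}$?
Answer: $- \frac{106068040590}{222403} \approx -4.7692 \cdot 10^{5}$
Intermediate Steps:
$Y{\left(C,o \right)} = 1$
$- \frac{476919}{Y{\left(554,\left(-182 + 167\right) \left(175 - 190\right) \right)}} + \frac{175767}{222403} = - \frac{476919}{1} + \frac{175767}{222403} = \left(-476919\right) 1 + 175767 \cdot \frac{1}{222403} = -476919 + \frac{175767}{222403} = - \frac{106068040590}{222403}$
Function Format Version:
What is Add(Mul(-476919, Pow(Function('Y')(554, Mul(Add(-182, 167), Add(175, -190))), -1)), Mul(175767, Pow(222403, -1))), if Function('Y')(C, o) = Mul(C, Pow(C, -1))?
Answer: Rational(-106068040590, 222403) ≈ -4.7692e+5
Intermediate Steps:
Function('Y')(C, o) = 1
Add(Mul(-476919, Pow(Function('Y')(554, Mul(Add(-182, 167), Add(175, -190))), -1)), Mul(175767, Pow(222403, -1))) = Add(Mul(-476919, Pow(1, -1)), Mul(175767, Pow(222403, -1))) = Add(Mul(-476919, 1), Mul(175767, Rational(1, 222403))) = Add(-476919, Rational(175767, 222403)) = Rational(-106068040590, 222403)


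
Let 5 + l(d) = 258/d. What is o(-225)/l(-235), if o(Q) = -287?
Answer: 67445/1433 ≈ 47.066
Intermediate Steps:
l(d) = -5 + 258/d
o(-225)/l(-235) = -287/(-5 + 258/(-235)) = -287/(-5 + 258*(-1/235)) = -287/(-5 - 258/235) = -287/(-1433/235) = -287*(-235/1433) = 67445/1433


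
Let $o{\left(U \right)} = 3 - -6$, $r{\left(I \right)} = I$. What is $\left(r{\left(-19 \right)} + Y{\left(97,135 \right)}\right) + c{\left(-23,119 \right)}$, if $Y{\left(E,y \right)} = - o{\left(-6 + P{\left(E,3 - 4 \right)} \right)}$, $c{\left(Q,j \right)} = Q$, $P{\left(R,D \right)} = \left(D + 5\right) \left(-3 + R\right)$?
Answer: $-51$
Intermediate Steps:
$P{\left(R,D \right)} = \left(-3 + R\right) \left(5 + D\right)$ ($P{\left(R,D \right)} = \left(5 + D\right) \left(-3 + R\right) = \left(-3 + R\right) \left(5 + D\right)$)
$o{\left(U \right)} = 9$ ($o{\left(U \right)} = 3 + 6 = 9$)
$Y{\left(E,y \right)} = -9$ ($Y{\left(E,y \right)} = \left(-1\right) 9 = -9$)
$\left(r{\left(-19 \right)} + Y{\left(97,135 \right)}\right) + c{\left(-23,119 \right)} = \left(-19 - 9\right) - 23 = -28 - 23 = -51$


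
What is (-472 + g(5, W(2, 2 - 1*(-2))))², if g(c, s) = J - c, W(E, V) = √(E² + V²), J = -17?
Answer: 244036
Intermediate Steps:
g(c, s) = -17 - c
(-472 + g(5, W(2, 2 - 1*(-2))))² = (-472 + (-17 - 1*5))² = (-472 + (-17 - 5))² = (-472 - 22)² = (-494)² = 244036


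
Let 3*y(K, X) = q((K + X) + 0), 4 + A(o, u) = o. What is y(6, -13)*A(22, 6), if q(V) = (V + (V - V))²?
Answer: 294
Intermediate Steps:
A(o, u) = -4 + o
q(V) = V² (q(V) = (V + 0)² = V²)
y(K, X) = (K + X)²/3 (y(K, X) = ((K + X) + 0)²/3 = (K + X)²/3)
y(6, -13)*A(22, 6) = ((6 - 13)²/3)*(-4 + 22) = ((⅓)*(-7)²)*18 = ((⅓)*49)*18 = (49/3)*18 = 294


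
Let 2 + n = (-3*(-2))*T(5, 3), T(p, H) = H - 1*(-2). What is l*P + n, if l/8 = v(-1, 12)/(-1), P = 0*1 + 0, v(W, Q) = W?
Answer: 28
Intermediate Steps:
T(p, H) = 2 + H (T(p, H) = H + 2 = 2 + H)
n = 28 (n = -2 + (-3*(-2))*(2 + 3) = -2 + 6*5 = -2 + 30 = 28)
P = 0 (P = 0 + 0 = 0)
l = 8 (l = 8*(-1/(-1)) = 8*(-1*(-1)) = 8*1 = 8)
l*P + n = 8*0 + 28 = 0 + 28 = 28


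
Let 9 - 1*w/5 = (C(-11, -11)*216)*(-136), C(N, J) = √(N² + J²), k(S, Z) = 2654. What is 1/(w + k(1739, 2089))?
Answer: -2699/5220836440199 + 1615680*√2/5220836440199 ≈ 4.3714e-7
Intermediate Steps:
C(N, J) = √(J² + N²)
w = 45 + 1615680*√2 (w = 45 - 5*√((-11)² + (-11)²)*216*(-136) = 45 - 5*√(121 + 121)*216*(-136) = 45 - 5*√242*216*(-136) = 45 - 5*(11*√2)*216*(-136) = 45 - 5*2376*√2*(-136) = 45 - (-1615680)*√2 = 45 + 1615680*√2 ≈ 2.2850e+6)
1/(w + k(1739, 2089)) = 1/((45 + 1615680*√2) + 2654) = 1/(2699 + 1615680*√2)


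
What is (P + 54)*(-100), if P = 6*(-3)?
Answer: -3600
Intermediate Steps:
P = -18
(P + 54)*(-100) = (-18 + 54)*(-100) = 36*(-100) = -3600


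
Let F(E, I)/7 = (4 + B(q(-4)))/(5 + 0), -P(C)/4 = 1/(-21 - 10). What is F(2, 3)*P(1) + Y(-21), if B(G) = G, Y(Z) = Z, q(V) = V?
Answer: -21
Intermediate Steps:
P(C) = 4/31 (P(C) = -4/(-21 - 10) = -4/(-31) = -4*(-1/31) = 4/31)
F(E, I) = 0 (F(E, I) = 7*((4 - 4)/(5 + 0)) = 7*(0/5) = 7*(0*(1/5)) = 7*0 = 0)
F(2, 3)*P(1) + Y(-21) = 0*(4/31) - 21 = 0 - 21 = -21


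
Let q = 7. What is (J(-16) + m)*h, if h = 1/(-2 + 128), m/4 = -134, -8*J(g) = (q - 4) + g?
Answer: -475/112 ≈ -4.2411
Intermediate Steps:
J(g) = -3/8 - g/8 (J(g) = -((7 - 4) + g)/8 = -(3 + g)/8 = -3/8 - g/8)
m = -536 (m = 4*(-134) = -536)
h = 1/126 ≈ 0.0079365
(J(-16) + m)*h = ((-3/8 - ⅛*(-16)) - 536)*(1/126) = ((-3/8 + 2) - 536)*(1/126) = (13/8 - 536)*(1/126) = -4275/8*1/126 = -475/112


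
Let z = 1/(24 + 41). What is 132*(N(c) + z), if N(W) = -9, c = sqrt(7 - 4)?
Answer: -77088/65 ≈ -1186.0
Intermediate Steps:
c = sqrt(3) ≈ 1.7320
z = 1/65 ≈ 0.015385
132*(N(c) + z) = 132*(-9 + 1/65) = 132*(-584/65) = -77088/65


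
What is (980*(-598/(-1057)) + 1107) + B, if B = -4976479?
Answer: -751197452/151 ≈ -4.9748e+6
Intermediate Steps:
(980*(-598/(-1057)) + 1107) + B = (980*(-598/(-1057)) + 1107) - 4976479 = (980*(-598*(-1/1057)) + 1107) - 4976479 = (980*(598/1057) + 1107) - 4976479 = (83720/151 + 1107) - 4976479 = 250877/151 - 4976479 = -751197452/151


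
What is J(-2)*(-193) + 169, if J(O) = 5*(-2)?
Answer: 2099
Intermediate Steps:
J(O) = -10
J(-2)*(-193) + 169 = -10*(-193) + 169 = 1930 + 169 = 2099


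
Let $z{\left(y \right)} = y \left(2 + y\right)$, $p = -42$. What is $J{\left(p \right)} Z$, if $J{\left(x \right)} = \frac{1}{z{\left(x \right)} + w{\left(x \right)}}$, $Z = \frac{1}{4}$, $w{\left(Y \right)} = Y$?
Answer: $\frac{1}{6552} \approx 0.00015263$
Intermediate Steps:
$Z = \frac{1}{4} \approx 0.25$
$J{\left(x \right)} = \frac{1}{x + x \left(2 + x\right)}$ ($J{\left(x \right)} = \frac{1}{x \left(2 + x\right) + x} = \frac{1}{x + x \left(2 + x\right)}$)
$J{\left(p \right)} Z = \frac{1}{\left(-42\right) \left(3 - 42\right)} \frac{1}{4} = - \frac{1}{42 \left(-39\right)} \frac{1}{4} = \left(- \frac{1}{42}\right) \left(- \frac{1}{39}\right) \frac{1}{4} = \frac{1}{1638} \cdot \frac{1}{4} = \frac{1}{6552}$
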